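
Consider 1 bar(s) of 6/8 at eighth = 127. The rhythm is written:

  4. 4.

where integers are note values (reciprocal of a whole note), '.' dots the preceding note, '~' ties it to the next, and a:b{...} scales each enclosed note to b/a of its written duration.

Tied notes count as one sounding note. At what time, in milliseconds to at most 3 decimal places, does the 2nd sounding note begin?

1. 0.0ms @ 0 + 1417.323ms (3)
2. 1417.323ms @ 3 + 1417.323ms (3)

note 2 onset = 3b = 1417.323ms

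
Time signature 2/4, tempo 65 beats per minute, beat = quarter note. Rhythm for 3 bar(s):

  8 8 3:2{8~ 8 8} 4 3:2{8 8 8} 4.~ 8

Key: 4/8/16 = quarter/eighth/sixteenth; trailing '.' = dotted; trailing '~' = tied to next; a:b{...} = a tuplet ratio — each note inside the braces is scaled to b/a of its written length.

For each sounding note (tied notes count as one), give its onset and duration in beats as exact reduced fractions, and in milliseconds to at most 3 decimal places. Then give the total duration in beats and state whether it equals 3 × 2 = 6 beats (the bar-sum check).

1) 0.0ms=0b +461.538ms=1/2b
2) 461.538ms=1/2b +461.538ms=1/2b
3) 923.077ms=1b +615.385ms=2/3b
4) 1538.462ms=5/3b +307.692ms=1/3b
5) 1846.154ms=2b +923.077ms=1b
6) 2769.231ms=3b +307.692ms=1/3b
7) 3076.923ms=10/3b +307.692ms=1/3b
8) 3384.615ms=11/3b +307.692ms=1/3b
9) 3692.308ms=4b +1846.154ms=2b
Σ=6b of 6 (65bpm 2/4) — PASS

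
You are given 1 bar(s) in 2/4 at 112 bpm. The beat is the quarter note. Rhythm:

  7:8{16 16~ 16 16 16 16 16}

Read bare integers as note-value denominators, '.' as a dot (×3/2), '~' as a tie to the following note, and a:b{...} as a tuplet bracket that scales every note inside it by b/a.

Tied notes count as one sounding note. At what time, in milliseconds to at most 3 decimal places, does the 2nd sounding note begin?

1. 0.0ms @ 0 + 153.061ms (2/7)
2. 153.061ms @ 2/7 + 306.122ms (4/7)
3. 459.184ms @ 6/7 + 153.061ms (2/7)
4. 612.245ms @ 8/7 + 153.061ms (2/7)
5. 765.306ms @ 10/7 + 153.061ms (2/7)
6. 918.367ms @ 12/7 + 153.061ms (2/7)

note 2 onset = 2/7b = 153.061ms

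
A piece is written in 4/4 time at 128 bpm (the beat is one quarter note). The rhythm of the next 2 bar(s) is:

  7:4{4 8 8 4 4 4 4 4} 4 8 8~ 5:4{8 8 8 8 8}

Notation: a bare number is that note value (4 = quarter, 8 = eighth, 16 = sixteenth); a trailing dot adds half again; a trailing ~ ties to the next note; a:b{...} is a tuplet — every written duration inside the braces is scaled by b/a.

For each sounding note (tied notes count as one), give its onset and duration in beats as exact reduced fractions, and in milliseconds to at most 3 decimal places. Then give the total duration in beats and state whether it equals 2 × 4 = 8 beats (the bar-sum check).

1) 0.0ms=0b +267.857ms=4/7b
2) 267.857ms=4/7b +133.929ms=2/7b
3) 401.786ms=6/7b +133.929ms=2/7b
4) 535.714ms=8/7b +267.857ms=4/7b
5) 803.571ms=12/7b +267.857ms=4/7b
6) 1071.429ms=16/7b +267.857ms=4/7b
7) 1339.286ms=20/7b +267.857ms=4/7b
8) 1607.143ms=24/7b +267.857ms=4/7b
9) 1875.0ms=4b +468.75ms=1b
10) 2343.75ms=5b +234.375ms=1/2b
11) 2578.125ms=11/2b +421.875ms=9/10b
12) 3000.0ms=32/5b +187.5ms=2/5b
13) 3187.5ms=34/5b +187.5ms=2/5b
14) 3375.0ms=36/5b +187.5ms=2/5b
15) 3562.5ms=38/5b +187.5ms=2/5b
Σ=8b of 8 (128bpm 4/4) — PASS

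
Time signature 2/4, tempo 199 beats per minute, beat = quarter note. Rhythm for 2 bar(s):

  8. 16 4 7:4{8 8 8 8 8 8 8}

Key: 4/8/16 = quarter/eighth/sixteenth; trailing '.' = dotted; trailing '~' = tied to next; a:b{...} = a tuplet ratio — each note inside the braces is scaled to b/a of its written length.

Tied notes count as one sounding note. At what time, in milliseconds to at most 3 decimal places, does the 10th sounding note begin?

note 10 onset = 26/7b = 1119.885ms

1. 0.0ms @ 0 + 226.131ms (3/4)
2. 226.131ms @ 3/4 + 75.377ms (1/4)
3. 301.508ms @ 1 + 301.508ms (1)
4. 603.015ms @ 2 + 86.145ms (2/7)
5. 689.16ms @ 16/7 + 86.145ms (2/7)
6. 775.305ms @ 18/7 + 86.145ms (2/7)
7. 861.45ms @ 20/7 + 86.145ms (2/7)
8. 947.595ms @ 22/7 + 86.145ms (2/7)
9. 1033.74ms @ 24/7 + 86.145ms (2/7)
10. 1119.885ms @ 26/7 + 86.145ms (2/7)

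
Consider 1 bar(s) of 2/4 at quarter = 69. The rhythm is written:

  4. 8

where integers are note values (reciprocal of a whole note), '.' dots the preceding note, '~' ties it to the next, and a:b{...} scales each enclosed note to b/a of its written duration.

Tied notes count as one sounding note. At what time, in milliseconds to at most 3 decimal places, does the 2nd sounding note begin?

note 2 onset = 3/2b = 1304.348ms

1. 0.0ms @ 0 + 1304.348ms (3/2)
2. 1304.348ms @ 3/2 + 434.783ms (1/2)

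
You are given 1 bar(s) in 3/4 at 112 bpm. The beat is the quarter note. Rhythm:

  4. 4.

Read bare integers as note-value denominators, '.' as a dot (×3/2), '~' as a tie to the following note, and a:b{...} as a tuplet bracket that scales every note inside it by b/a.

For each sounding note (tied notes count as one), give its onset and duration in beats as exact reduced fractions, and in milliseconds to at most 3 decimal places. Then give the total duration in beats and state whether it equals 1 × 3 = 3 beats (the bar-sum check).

1) 0.0ms=0b +803.571ms=3/2b
2) 803.571ms=3/2b +803.571ms=3/2b
Σ=3b of 3 (112bpm 3/4) — PASS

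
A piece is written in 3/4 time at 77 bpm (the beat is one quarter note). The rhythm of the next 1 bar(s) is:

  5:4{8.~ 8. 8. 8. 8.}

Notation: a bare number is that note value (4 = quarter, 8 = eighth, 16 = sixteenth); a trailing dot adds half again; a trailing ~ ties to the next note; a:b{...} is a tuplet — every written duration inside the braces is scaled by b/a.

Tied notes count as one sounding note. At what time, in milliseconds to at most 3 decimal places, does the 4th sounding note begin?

note 4 onset = 12/5b = 1870.13ms

1. 0.0ms @ 0 + 935.065ms (6/5)
2. 935.065ms @ 6/5 + 467.532ms (3/5)
3. 1402.597ms @ 9/5 + 467.532ms (3/5)
4. 1870.13ms @ 12/5 + 467.532ms (3/5)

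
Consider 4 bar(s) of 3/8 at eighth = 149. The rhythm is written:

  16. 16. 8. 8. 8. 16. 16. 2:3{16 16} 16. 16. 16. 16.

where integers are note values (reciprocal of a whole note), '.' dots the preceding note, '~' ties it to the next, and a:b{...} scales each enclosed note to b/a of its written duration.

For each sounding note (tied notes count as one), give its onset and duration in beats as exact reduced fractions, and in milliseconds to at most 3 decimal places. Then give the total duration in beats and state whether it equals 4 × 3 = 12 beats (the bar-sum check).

1) 0.0ms=0b +302.013ms=3/4b
2) 302.013ms=3/4b +302.013ms=3/4b
3) 604.027ms=3/2b +604.027ms=3/2b
4) 1208.054ms=3b +604.027ms=3/2b
5) 1812.081ms=9/2b +604.027ms=3/2b
6) 2416.107ms=6b +302.013ms=3/4b
7) 2718.121ms=27/4b +302.013ms=3/4b
8) 3020.134ms=15/2b +302.013ms=3/4b
9) 3322.148ms=33/4b +302.013ms=3/4b
10) 3624.161ms=9b +302.013ms=3/4b
11) 3926.174ms=39/4b +302.013ms=3/4b
12) 4228.188ms=21/2b +302.013ms=3/4b
13) 4530.201ms=45/4b +302.013ms=3/4b
Σ=12b of 12 (149bpm 3/8) — PASS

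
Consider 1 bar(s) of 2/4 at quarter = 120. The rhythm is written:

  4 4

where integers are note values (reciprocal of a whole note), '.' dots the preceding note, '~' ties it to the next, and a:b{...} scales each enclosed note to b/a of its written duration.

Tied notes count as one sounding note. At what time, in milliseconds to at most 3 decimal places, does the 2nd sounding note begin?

note 2 onset = 1b = 500.0ms

1. 0.0ms @ 0 + 500.0ms (1)
2. 500.0ms @ 1 + 500.0ms (1)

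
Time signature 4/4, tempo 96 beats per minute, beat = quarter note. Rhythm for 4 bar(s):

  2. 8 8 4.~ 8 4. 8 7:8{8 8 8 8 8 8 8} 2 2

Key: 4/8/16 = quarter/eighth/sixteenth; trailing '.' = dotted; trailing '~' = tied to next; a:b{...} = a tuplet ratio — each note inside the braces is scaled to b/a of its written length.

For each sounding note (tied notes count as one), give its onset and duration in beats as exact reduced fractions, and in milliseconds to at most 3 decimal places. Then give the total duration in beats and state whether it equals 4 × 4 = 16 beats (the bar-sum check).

1) 0.0ms=0b +1875.0ms=3b
2) 1875.0ms=3b +312.5ms=1/2b
3) 2187.5ms=7/2b +312.5ms=1/2b
4) 2500.0ms=4b +1250.0ms=2b
5) 3750.0ms=6b +937.5ms=3/2b
6) 4687.5ms=15/2b +312.5ms=1/2b
7) 5000.0ms=8b +357.143ms=4/7b
8) 5357.143ms=60/7b +357.143ms=4/7b
9) 5714.286ms=64/7b +357.143ms=4/7b
10) 6071.429ms=68/7b +357.143ms=4/7b
11) 6428.571ms=72/7b +357.143ms=4/7b
12) 6785.714ms=76/7b +357.143ms=4/7b
13) 7142.857ms=80/7b +357.143ms=4/7b
14) 7500.0ms=12b +1250.0ms=2b
15) 8750.0ms=14b +1250.0ms=2b
Σ=16b of 16 (96bpm 4/4) — PASS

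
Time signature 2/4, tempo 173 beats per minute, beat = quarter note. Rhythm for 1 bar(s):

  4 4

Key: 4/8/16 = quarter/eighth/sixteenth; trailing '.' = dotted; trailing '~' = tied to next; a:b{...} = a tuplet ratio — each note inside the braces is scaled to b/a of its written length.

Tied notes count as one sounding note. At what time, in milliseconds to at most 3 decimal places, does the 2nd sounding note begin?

note 2 onset = 1b = 346.821ms

1. 0.0ms @ 0 + 346.821ms (1)
2. 346.821ms @ 1 + 346.821ms (1)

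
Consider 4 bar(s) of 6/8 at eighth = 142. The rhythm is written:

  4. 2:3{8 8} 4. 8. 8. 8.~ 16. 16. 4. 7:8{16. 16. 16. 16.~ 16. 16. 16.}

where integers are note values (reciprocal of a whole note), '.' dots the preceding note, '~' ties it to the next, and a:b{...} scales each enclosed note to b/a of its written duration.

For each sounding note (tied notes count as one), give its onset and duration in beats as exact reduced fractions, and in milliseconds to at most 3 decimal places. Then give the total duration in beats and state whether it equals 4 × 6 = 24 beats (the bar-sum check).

1) 0.0ms=0b +1267.606ms=3b
2) 1267.606ms=3b +633.803ms=3/2b
3) 1901.408ms=9/2b +633.803ms=3/2b
4) 2535.211ms=6b +1267.606ms=3b
5) 3802.817ms=9b +633.803ms=3/2b
6) 4436.62ms=21/2b +633.803ms=3/2b
7) 5070.423ms=12b +950.704ms=9/4b
8) 6021.127ms=57/4b +316.901ms=3/4b
9) 6338.028ms=15b +1267.606ms=3b
10) 7605.634ms=18b +362.173ms=6/7b
11) 7967.807ms=132/7b +362.173ms=6/7b
12) 8329.98ms=138/7b +362.173ms=6/7b
13) 8692.153ms=144/7b +724.346ms=12/7b
14) 9416.499ms=156/7b +362.173ms=6/7b
15) 9778.672ms=162/7b +362.173ms=6/7b
Σ=24b of 24 (142bpm 6/8) — PASS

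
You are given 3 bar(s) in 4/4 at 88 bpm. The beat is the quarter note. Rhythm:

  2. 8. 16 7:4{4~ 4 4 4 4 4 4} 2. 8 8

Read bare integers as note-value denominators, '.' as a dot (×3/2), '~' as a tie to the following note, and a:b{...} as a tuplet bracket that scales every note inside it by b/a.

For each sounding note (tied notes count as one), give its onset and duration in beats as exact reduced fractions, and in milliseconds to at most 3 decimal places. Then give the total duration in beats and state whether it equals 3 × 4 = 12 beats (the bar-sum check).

1) 0.0ms=0b +2045.455ms=3b
2) 2045.455ms=3b +511.364ms=3/4b
3) 2556.818ms=15/4b +170.455ms=1/4b
4) 2727.273ms=4b +779.221ms=8/7b
5) 3506.494ms=36/7b +389.61ms=4/7b
6) 3896.104ms=40/7b +389.61ms=4/7b
7) 4285.714ms=44/7b +389.61ms=4/7b
8) 4675.325ms=48/7b +389.61ms=4/7b
9) 5064.935ms=52/7b +389.61ms=4/7b
10) 5454.545ms=8b +2045.455ms=3b
11) 7500.0ms=11b +340.909ms=1/2b
12) 7840.909ms=23/2b +340.909ms=1/2b
Σ=12b of 12 (88bpm 4/4) — PASS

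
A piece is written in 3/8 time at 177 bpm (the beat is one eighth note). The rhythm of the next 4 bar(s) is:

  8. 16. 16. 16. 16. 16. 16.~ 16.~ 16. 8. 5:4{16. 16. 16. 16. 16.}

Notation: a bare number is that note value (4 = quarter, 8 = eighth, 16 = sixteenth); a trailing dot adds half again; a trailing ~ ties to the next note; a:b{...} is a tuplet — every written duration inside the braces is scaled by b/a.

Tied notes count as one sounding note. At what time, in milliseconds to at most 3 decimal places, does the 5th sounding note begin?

1. 0.0ms @ 0 + 508.475ms (3/2)
2. 508.475ms @ 3/2 + 254.237ms (3/4)
3. 762.712ms @ 9/4 + 254.237ms (3/4)
4. 1016.949ms @ 3 + 254.237ms (3/4)
5. 1271.186ms @ 15/4 + 254.237ms (3/4)
6. 1525.424ms @ 9/2 + 254.237ms (3/4)
7. 1779.661ms @ 21/4 + 762.712ms (9/4)
8. 2542.373ms @ 15/2 + 508.475ms (3/2)
9. 3050.847ms @ 9 + 203.39ms (3/5)
10. 3254.237ms @ 48/5 + 203.39ms (3/5)
11. 3457.627ms @ 51/5 + 203.39ms (3/5)
12. 3661.017ms @ 54/5 + 203.39ms (3/5)
13. 3864.407ms @ 57/5 + 203.39ms (3/5)

note 5 onset = 15/4b = 1271.186ms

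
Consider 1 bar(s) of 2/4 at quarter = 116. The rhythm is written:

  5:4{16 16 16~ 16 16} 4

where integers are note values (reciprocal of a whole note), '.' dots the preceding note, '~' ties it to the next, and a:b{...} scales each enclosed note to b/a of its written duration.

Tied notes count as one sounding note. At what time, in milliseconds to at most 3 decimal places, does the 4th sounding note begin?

note 4 onset = 4/5b = 413.793ms

1. 0.0ms @ 0 + 103.448ms (1/5)
2. 103.448ms @ 1/5 + 103.448ms (1/5)
3. 206.897ms @ 2/5 + 206.897ms (2/5)
4. 413.793ms @ 4/5 + 103.448ms (1/5)
5. 517.241ms @ 1 + 517.241ms (1)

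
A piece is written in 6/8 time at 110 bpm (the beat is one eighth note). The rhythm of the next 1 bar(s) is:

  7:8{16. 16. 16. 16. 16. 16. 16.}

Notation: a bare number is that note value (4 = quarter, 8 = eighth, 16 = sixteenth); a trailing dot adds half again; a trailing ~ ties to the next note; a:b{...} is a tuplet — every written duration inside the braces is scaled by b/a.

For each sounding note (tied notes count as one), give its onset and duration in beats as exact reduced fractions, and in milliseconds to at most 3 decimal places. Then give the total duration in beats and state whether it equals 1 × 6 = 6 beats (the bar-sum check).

1) 0.0ms=0b +467.532ms=6/7b
2) 467.532ms=6/7b +467.532ms=6/7b
3) 935.065ms=12/7b +467.532ms=6/7b
4) 1402.597ms=18/7b +467.532ms=6/7b
5) 1870.13ms=24/7b +467.532ms=6/7b
6) 2337.662ms=30/7b +467.532ms=6/7b
7) 2805.195ms=36/7b +467.532ms=6/7b
Σ=6b of 6 (110bpm 6/8) — PASS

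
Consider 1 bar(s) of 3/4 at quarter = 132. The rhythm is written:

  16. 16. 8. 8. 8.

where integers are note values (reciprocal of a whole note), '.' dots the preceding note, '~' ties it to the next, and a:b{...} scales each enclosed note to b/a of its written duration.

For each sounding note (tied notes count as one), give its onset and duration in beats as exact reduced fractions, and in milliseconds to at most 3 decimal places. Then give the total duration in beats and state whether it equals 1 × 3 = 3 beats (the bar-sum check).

1) 0.0ms=0b +170.455ms=3/8b
2) 170.455ms=3/8b +170.455ms=3/8b
3) 340.909ms=3/4b +340.909ms=3/4b
4) 681.818ms=3/2b +340.909ms=3/4b
5) 1022.727ms=9/4b +340.909ms=3/4b
Σ=3b of 3 (132bpm 3/4) — PASS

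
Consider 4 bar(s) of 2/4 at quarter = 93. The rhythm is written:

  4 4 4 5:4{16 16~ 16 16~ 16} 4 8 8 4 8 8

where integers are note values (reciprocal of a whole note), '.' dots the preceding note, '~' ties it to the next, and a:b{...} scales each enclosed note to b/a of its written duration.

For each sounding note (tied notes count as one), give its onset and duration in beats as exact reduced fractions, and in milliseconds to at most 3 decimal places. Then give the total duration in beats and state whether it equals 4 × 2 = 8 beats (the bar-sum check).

1) 0.0ms=0b +645.161ms=1b
2) 645.161ms=1b +645.161ms=1b
3) 1290.323ms=2b +645.161ms=1b
4) 1935.484ms=3b +129.032ms=1/5b
5) 2064.516ms=16/5b +258.065ms=2/5b
6) 2322.581ms=18/5b +258.065ms=2/5b
7) 2580.645ms=4b +645.161ms=1b
8) 3225.806ms=5b +322.581ms=1/2b
9) 3548.387ms=11/2b +322.581ms=1/2b
10) 3870.968ms=6b +645.161ms=1b
11) 4516.129ms=7b +322.581ms=1/2b
12) 4838.71ms=15/2b +322.581ms=1/2b
Σ=8b of 8 (93bpm 2/4) — PASS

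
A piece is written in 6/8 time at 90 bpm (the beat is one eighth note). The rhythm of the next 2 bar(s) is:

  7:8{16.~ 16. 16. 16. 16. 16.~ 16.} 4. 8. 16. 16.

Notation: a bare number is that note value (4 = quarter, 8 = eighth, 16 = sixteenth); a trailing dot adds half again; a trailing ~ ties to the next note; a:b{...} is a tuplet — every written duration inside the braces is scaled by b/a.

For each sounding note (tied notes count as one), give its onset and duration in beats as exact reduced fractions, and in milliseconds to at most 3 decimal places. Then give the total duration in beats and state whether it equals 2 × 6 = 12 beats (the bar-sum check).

1) 0.0ms=0b +1142.857ms=12/7b
2) 1142.857ms=12/7b +571.429ms=6/7b
3) 1714.286ms=18/7b +571.429ms=6/7b
4) 2285.714ms=24/7b +571.429ms=6/7b
5) 2857.143ms=30/7b +1142.857ms=12/7b
6) 4000.0ms=6b +2000.0ms=3b
7) 6000.0ms=9b +1000.0ms=3/2b
8) 7000.0ms=21/2b +500.0ms=3/4b
9) 7500.0ms=45/4b +500.0ms=3/4b
Σ=12b of 12 (90bpm 6/8) — PASS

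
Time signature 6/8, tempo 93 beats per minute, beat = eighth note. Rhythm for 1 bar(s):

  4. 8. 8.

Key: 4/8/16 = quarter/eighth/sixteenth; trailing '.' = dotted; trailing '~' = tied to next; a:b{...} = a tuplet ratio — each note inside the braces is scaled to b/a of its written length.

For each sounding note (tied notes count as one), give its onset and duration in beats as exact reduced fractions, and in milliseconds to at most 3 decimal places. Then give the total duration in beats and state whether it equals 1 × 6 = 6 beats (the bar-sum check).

1) 0.0ms=0b +1935.484ms=3b
2) 1935.484ms=3b +967.742ms=3/2b
3) 2903.226ms=9/2b +967.742ms=3/2b
Σ=6b of 6 (93bpm 6/8) — PASS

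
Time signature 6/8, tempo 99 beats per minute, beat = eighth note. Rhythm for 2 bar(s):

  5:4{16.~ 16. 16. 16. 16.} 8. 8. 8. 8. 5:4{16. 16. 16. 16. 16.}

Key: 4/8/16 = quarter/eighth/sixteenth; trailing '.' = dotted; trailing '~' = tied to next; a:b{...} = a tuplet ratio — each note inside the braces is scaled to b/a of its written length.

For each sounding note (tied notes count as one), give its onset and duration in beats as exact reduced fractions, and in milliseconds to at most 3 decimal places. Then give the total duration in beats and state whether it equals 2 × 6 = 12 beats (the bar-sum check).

1) 0.0ms=0b +727.273ms=6/5b
2) 727.273ms=6/5b +363.636ms=3/5b
3) 1090.909ms=9/5b +363.636ms=3/5b
4) 1454.545ms=12/5b +363.636ms=3/5b
5) 1818.182ms=3b +909.091ms=3/2b
6) 2727.273ms=9/2b +909.091ms=3/2b
7) 3636.364ms=6b +909.091ms=3/2b
8) 4545.455ms=15/2b +909.091ms=3/2b
9) 5454.545ms=9b +363.636ms=3/5b
10) 5818.182ms=48/5b +363.636ms=3/5b
11) 6181.818ms=51/5b +363.636ms=3/5b
12) 6545.455ms=54/5b +363.636ms=3/5b
13) 6909.091ms=57/5b +363.636ms=3/5b
Σ=12b of 12 (99bpm 6/8) — PASS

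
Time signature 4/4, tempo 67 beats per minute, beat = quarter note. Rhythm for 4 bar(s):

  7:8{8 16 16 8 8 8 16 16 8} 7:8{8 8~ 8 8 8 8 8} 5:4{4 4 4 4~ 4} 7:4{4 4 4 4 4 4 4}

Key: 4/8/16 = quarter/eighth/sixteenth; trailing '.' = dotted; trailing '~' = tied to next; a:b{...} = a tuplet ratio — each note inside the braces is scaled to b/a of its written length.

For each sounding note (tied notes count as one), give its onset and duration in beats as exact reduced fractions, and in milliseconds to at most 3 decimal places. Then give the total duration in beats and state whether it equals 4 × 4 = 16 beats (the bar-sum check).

1) 0.0ms=0b +511.727ms=4/7b
2) 511.727ms=4/7b +255.864ms=2/7b
3) 767.591ms=6/7b +255.864ms=2/7b
4) 1023.454ms=8/7b +511.727ms=4/7b
5) 1535.181ms=12/7b +511.727ms=4/7b
6) 2046.908ms=16/7b +511.727ms=4/7b
7) 2558.635ms=20/7b +255.864ms=2/7b
8) 2814.499ms=22/7b +255.864ms=2/7b
9) 3070.362ms=24/7b +511.727ms=4/7b
10) 3582.09ms=4b +511.727ms=4/7b
11) 4093.817ms=32/7b +1023.454ms=8/7b
12) 5117.271ms=40/7b +511.727ms=4/7b
13) 5628.998ms=44/7b +511.727ms=4/7b
14) 6140.725ms=48/7b +511.727ms=4/7b
15) 6652.452ms=52/7b +511.727ms=4/7b
16) 7164.179ms=8b +716.418ms=4/5b
17) 7880.597ms=44/5b +716.418ms=4/5b
18) 8597.015ms=48/5b +716.418ms=4/5b
19) 9313.433ms=52/5b +1432.836ms=8/5b
20) 10746.269ms=12b +511.727ms=4/7b
21) 11257.996ms=88/7b +511.727ms=4/7b
22) 11769.723ms=92/7b +511.727ms=4/7b
23) 12281.45ms=96/7b +511.727ms=4/7b
24) 12793.177ms=100/7b +511.727ms=4/7b
25) 13304.904ms=104/7b +511.727ms=4/7b
26) 13816.631ms=108/7b +511.727ms=4/7b
Σ=16b of 16 (67bpm 4/4) — PASS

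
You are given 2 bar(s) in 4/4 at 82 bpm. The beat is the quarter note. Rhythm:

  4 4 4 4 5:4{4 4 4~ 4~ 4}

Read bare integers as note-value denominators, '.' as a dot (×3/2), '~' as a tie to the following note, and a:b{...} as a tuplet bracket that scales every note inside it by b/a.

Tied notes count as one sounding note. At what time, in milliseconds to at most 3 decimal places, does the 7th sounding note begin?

1. 0.0ms @ 0 + 731.707ms (1)
2. 731.707ms @ 1 + 731.707ms (1)
3. 1463.415ms @ 2 + 731.707ms (1)
4. 2195.122ms @ 3 + 731.707ms (1)
5. 2926.829ms @ 4 + 585.366ms (4/5)
6. 3512.195ms @ 24/5 + 585.366ms (4/5)
7. 4097.561ms @ 28/5 + 1756.098ms (12/5)

note 7 onset = 28/5b = 4097.561ms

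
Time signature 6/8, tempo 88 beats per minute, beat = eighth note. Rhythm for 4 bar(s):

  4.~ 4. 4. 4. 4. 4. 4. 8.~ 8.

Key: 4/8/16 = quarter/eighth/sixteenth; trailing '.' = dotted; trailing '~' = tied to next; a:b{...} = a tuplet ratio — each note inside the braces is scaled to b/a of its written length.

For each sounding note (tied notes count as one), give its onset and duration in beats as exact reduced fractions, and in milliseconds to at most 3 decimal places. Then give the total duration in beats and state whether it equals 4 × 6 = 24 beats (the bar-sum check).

1) 0.0ms=0b +4090.909ms=6b
2) 4090.909ms=6b +2045.455ms=3b
3) 6136.364ms=9b +2045.455ms=3b
4) 8181.818ms=12b +2045.455ms=3b
5) 10227.273ms=15b +2045.455ms=3b
6) 12272.727ms=18b +2045.455ms=3b
7) 14318.182ms=21b +2045.455ms=3b
Σ=24b of 24 (88bpm 6/8) — PASS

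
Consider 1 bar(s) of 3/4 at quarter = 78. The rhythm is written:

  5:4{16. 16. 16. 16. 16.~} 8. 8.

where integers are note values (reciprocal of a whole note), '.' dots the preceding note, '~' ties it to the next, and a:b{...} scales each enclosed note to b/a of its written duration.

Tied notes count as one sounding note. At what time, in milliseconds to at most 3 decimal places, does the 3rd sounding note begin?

1. 0.0ms @ 0 + 230.769ms (3/10)
2. 230.769ms @ 3/10 + 230.769ms (3/10)
3. 461.538ms @ 3/5 + 230.769ms (3/10)
4. 692.308ms @ 9/10 + 230.769ms (3/10)
5. 923.077ms @ 6/5 + 807.692ms (21/20)
6. 1730.769ms @ 9/4 + 576.923ms (3/4)

note 3 onset = 3/5b = 461.538ms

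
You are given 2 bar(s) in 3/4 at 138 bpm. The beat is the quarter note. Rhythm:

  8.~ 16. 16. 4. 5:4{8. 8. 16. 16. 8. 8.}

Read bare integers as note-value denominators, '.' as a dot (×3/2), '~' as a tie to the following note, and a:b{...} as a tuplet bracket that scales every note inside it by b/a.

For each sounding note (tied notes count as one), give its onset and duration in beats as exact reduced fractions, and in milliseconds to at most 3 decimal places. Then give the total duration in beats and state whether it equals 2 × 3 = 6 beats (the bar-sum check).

1) 0.0ms=0b +489.13ms=9/8b
2) 489.13ms=9/8b +163.043ms=3/8b
3) 652.174ms=3/2b +652.174ms=3/2b
4) 1304.348ms=3b +260.87ms=3/5b
5) 1565.217ms=18/5b +260.87ms=3/5b
6) 1826.087ms=21/5b +130.435ms=3/10b
7) 1956.522ms=9/2b +130.435ms=3/10b
8) 2086.957ms=24/5b +260.87ms=3/5b
9) 2347.826ms=27/5b +260.87ms=3/5b
Σ=6b of 6 (138bpm 3/4) — PASS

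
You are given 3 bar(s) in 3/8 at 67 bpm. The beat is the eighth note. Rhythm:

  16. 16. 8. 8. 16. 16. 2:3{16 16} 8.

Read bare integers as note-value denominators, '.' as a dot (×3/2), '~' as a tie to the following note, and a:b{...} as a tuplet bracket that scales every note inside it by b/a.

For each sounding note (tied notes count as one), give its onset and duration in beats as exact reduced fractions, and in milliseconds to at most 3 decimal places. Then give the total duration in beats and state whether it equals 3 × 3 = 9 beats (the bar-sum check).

1) 0.0ms=0b +671.642ms=3/4b
2) 671.642ms=3/4b +671.642ms=3/4b
3) 1343.284ms=3/2b +1343.284ms=3/2b
4) 2686.567ms=3b +1343.284ms=3/2b
5) 4029.851ms=9/2b +671.642ms=3/4b
6) 4701.493ms=21/4b +671.642ms=3/4b
7) 5373.134ms=6b +671.642ms=3/4b
8) 6044.776ms=27/4b +671.642ms=3/4b
9) 6716.418ms=15/2b +1343.284ms=3/2b
Σ=9b of 9 (67bpm 3/8) — PASS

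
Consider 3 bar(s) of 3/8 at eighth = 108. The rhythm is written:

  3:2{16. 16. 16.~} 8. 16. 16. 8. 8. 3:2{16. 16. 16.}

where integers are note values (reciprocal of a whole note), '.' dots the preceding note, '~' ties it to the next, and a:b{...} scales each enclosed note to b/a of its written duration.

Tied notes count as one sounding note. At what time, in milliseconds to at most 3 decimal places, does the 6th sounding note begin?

1. 0.0ms @ 0 + 277.778ms (1/2)
2. 277.778ms @ 1/2 + 277.778ms (1/2)
3. 555.556ms @ 1 + 1111.111ms (2)
4. 1666.667ms @ 3 + 416.667ms (3/4)
5. 2083.333ms @ 15/4 + 416.667ms (3/4)
6. 2500.0ms @ 9/2 + 833.333ms (3/2)
7. 3333.333ms @ 6 + 833.333ms (3/2)
8. 4166.667ms @ 15/2 + 277.778ms (1/2)
9. 4444.444ms @ 8 + 277.778ms (1/2)
10. 4722.222ms @ 17/2 + 277.778ms (1/2)

note 6 onset = 9/2b = 2500.0ms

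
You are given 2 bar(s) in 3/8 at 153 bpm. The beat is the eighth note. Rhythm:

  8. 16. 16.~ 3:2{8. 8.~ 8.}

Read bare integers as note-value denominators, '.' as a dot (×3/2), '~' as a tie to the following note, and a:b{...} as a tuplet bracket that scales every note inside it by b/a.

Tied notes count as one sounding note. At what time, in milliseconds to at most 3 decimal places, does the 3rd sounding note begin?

1. 0.0ms @ 0 + 588.235ms (3/2)
2. 588.235ms @ 3/2 + 294.118ms (3/4)
3. 882.353ms @ 9/4 + 686.275ms (7/4)
4. 1568.627ms @ 4 + 784.314ms (2)

note 3 onset = 9/4b = 882.353ms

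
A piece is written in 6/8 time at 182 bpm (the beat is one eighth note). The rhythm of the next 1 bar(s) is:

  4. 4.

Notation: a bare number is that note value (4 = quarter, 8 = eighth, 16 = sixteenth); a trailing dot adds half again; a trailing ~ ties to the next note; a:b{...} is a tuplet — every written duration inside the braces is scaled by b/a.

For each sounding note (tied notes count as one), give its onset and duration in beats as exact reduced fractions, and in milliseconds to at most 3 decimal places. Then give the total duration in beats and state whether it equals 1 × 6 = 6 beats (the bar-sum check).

1) 0.0ms=0b +989.011ms=3b
2) 989.011ms=3b +989.011ms=3b
Σ=6b of 6 (182bpm 6/8) — PASS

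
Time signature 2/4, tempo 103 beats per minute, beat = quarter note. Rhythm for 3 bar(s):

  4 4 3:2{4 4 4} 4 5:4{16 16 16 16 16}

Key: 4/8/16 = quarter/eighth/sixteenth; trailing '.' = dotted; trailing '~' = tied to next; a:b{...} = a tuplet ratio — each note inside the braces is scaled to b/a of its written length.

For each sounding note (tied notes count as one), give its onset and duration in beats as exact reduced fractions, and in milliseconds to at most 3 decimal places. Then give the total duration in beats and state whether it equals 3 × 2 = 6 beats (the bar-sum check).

1) 0.0ms=0b +582.524ms=1b
2) 582.524ms=1b +582.524ms=1b
3) 1165.049ms=2b +388.35ms=2/3b
4) 1553.398ms=8/3b +388.35ms=2/3b
5) 1941.748ms=10/3b +388.35ms=2/3b
6) 2330.097ms=4b +582.524ms=1b
7) 2912.621ms=5b +116.505ms=1/5b
8) 3029.126ms=26/5b +116.505ms=1/5b
9) 3145.631ms=27/5b +116.505ms=1/5b
10) 3262.136ms=28/5b +116.505ms=1/5b
11) 3378.641ms=29/5b +116.505ms=1/5b
Σ=6b of 6 (103bpm 2/4) — PASS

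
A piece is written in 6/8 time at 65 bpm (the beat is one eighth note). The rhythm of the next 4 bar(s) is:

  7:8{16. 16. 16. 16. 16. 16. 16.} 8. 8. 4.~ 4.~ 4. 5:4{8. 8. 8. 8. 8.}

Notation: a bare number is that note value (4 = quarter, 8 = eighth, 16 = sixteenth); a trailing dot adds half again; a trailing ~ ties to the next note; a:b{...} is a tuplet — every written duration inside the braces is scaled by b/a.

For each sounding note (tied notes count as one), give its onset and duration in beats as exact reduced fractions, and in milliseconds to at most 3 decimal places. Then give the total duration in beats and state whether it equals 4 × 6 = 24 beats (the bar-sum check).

1) 0.0ms=0b +791.209ms=6/7b
2) 791.209ms=6/7b +791.209ms=6/7b
3) 1582.418ms=12/7b +791.209ms=6/7b
4) 2373.626ms=18/7b +791.209ms=6/7b
5) 3164.835ms=24/7b +791.209ms=6/7b
6) 3956.044ms=30/7b +791.209ms=6/7b
7) 4747.253ms=36/7b +791.209ms=6/7b
8) 5538.462ms=6b +1384.615ms=3/2b
9) 6923.077ms=15/2b +1384.615ms=3/2b
10) 8307.692ms=9b +8307.692ms=9b
11) 16615.385ms=18b +1107.692ms=6/5b
12) 17723.077ms=96/5b +1107.692ms=6/5b
13) 18830.769ms=102/5b +1107.692ms=6/5b
14) 19938.462ms=108/5b +1107.692ms=6/5b
15) 21046.154ms=114/5b +1107.692ms=6/5b
Σ=24b of 24 (65bpm 6/8) — PASS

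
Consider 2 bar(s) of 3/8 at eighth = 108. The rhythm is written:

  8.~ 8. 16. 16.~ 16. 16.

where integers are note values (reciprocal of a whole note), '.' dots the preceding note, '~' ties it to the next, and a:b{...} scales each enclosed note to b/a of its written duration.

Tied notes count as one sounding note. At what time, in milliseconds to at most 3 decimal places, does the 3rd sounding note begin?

1. 0.0ms @ 0 + 1666.667ms (3)
2. 1666.667ms @ 3 + 416.667ms (3/4)
3. 2083.333ms @ 15/4 + 833.333ms (3/2)
4. 2916.667ms @ 21/4 + 416.667ms (3/4)

note 3 onset = 15/4b = 2083.333ms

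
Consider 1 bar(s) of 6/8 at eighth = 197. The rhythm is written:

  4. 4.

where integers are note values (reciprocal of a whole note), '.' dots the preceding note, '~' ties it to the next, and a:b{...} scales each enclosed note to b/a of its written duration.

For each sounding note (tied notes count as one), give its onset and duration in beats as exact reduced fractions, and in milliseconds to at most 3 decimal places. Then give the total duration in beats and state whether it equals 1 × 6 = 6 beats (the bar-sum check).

1) 0.0ms=0b +913.706ms=3b
2) 913.706ms=3b +913.706ms=3b
Σ=6b of 6 (197bpm 6/8) — PASS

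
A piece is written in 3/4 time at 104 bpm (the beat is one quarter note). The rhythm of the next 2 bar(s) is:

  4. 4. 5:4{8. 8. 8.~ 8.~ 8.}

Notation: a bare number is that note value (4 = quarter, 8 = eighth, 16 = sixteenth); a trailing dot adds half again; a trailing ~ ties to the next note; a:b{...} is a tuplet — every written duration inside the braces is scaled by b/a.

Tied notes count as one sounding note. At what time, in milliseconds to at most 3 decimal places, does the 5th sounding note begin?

note 5 onset = 21/5b = 2423.077ms

1. 0.0ms @ 0 + 865.385ms (3/2)
2. 865.385ms @ 3/2 + 865.385ms (3/2)
3. 1730.769ms @ 3 + 346.154ms (3/5)
4. 2076.923ms @ 18/5 + 346.154ms (3/5)
5. 2423.077ms @ 21/5 + 1038.462ms (9/5)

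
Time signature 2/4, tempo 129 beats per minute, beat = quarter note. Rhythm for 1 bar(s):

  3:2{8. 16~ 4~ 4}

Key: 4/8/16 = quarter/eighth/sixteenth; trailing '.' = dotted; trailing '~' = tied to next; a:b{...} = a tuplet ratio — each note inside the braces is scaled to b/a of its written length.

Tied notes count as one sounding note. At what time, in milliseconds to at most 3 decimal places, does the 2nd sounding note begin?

note 2 onset = 1/2b = 232.558ms

1. 0.0ms @ 0 + 232.558ms (1/2)
2. 232.558ms @ 1/2 + 697.674ms (3/2)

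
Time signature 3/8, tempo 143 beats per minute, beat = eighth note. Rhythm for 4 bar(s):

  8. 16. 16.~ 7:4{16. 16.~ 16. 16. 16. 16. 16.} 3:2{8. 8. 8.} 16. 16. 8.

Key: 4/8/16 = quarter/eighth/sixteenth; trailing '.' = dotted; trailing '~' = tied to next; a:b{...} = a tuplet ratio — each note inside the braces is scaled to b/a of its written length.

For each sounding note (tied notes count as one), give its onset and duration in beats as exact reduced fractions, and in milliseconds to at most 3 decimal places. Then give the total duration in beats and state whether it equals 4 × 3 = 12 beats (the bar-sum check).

1) 0.0ms=0b +629.371ms=3/2b
2) 629.371ms=3/2b +314.685ms=3/4b
3) 944.056ms=9/4b +494.505ms=33/28b
4) 1438.561ms=24/7b +359.64ms=6/7b
5) 1798.202ms=30/7b +179.82ms=3/7b
6) 1978.022ms=33/7b +179.82ms=3/7b
7) 2157.842ms=36/7b +179.82ms=3/7b
8) 2337.662ms=39/7b +179.82ms=3/7b
9) 2517.483ms=6b +419.58ms=1b
10) 2937.063ms=7b +419.58ms=1b
11) 3356.643ms=8b +419.58ms=1b
12) 3776.224ms=9b +314.685ms=3/4b
13) 4090.909ms=39/4b +314.685ms=3/4b
14) 4405.594ms=21/2b +629.371ms=3/2b
Σ=12b of 12 (143bpm 3/8) — PASS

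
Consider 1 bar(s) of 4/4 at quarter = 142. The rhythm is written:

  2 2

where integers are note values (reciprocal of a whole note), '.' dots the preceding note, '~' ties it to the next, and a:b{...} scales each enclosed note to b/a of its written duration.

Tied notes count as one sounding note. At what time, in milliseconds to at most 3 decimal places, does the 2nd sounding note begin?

1. 0.0ms @ 0 + 845.07ms (2)
2. 845.07ms @ 2 + 845.07ms (2)

note 2 onset = 2b = 845.07ms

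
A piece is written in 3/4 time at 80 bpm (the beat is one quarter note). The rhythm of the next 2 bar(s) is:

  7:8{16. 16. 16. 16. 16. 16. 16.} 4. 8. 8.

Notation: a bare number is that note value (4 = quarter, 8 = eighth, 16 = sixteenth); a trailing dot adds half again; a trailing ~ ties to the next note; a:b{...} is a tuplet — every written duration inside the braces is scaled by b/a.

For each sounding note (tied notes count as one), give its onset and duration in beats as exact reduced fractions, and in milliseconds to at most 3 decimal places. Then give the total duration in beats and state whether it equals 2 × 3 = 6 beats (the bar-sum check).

1) 0.0ms=0b +321.429ms=3/7b
2) 321.429ms=3/7b +321.429ms=3/7b
3) 642.857ms=6/7b +321.429ms=3/7b
4) 964.286ms=9/7b +321.429ms=3/7b
5) 1285.714ms=12/7b +321.429ms=3/7b
6) 1607.143ms=15/7b +321.429ms=3/7b
7) 1928.571ms=18/7b +321.429ms=3/7b
8) 2250.0ms=3b +1125.0ms=3/2b
9) 3375.0ms=9/2b +562.5ms=3/4b
10) 3937.5ms=21/4b +562.5ms=3/4b
Σ=6b of 6 (80bpm 3/4) — PASS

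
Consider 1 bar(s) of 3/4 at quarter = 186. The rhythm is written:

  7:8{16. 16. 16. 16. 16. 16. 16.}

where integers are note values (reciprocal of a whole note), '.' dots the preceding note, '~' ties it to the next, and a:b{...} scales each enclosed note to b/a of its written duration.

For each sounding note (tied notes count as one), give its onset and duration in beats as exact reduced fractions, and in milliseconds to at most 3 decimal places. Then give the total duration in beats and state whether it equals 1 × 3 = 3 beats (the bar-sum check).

1) 0.0ms=0b +138.249ms=3/7b
2) 138.249ms=3/7b +138.249ms=3/7b
3) 276.498ms=6/7b +138.249ms=3/7b
4) 414.747ms=9/7b +138.249ms=3/7b
5) 552.995ms=12/7b +138.249ms=3/7b
6) 691.244ms=15/7b +138.249ms=3/7b
7) 829.493ms=18/7b +138.249ms=3/7b
Σ=3b of 3 (186bpm 3/4) — PASS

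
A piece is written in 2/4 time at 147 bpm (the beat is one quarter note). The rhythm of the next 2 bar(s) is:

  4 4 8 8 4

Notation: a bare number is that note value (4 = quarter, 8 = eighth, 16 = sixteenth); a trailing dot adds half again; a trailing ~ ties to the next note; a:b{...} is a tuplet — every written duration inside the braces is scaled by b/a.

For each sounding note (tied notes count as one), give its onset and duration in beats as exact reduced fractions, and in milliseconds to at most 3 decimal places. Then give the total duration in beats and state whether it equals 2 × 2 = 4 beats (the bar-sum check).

1) 0.0ms=0b +408.163ms=1b
2) 408.163ms=1b +408.163ms=1b
3) 816.327ms=2b +204.082ms=1/2b
4) 1020.408ms=5/2b +204.082ms=1/2b
5) 1224.49ms=3b +408.163ms=1b
Σ=4b of 4 (147bpm 2/4) — PASS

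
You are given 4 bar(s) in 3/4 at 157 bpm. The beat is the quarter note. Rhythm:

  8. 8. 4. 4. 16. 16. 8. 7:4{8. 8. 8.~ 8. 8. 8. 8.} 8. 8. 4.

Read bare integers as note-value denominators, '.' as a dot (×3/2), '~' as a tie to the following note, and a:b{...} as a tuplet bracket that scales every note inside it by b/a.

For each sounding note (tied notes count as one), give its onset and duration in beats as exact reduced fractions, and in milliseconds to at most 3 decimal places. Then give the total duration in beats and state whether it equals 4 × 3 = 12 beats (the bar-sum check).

1) 0.0ms=0b +286.624ms=3/4b
2) 286.624ms=3/4b +286.624ms=3/4b
3) 573.248ms=3/2b +573.248ms=3/2b
4) 1146.497ms=3b +573.248ms=3/2b
5) 1719.745ms=9/2b +143.312ms=3/8b
6) 1863.057ms=39/8b +143.312ms=3/8b
7) 2006.369ms=21/4b +286.624ms=3/4b
8) 2292.994ms=6b +163.785ms=3/7b
9) 2456.779ms=45/7b +163.785ms=3/7b
10) 2620.564ms=48/7b +327.571ms=6/7b
11) 2948.135ms=54/7b +163.785ms=3/7b
12) 3111.92ms=57/7b +163.785ms=3/7b
13) 3275.705ms=60/7b +163.785ms=3/7b
14) 3439.49ms=9b +286.624ms=3/4b
15) 3726.115ms=39/4b +286.624ms=3/4b
16) 4012.739ms=21/2b +573.248ms=3/2b
Σ=12b of 12 (157bpm 3/4) — PASS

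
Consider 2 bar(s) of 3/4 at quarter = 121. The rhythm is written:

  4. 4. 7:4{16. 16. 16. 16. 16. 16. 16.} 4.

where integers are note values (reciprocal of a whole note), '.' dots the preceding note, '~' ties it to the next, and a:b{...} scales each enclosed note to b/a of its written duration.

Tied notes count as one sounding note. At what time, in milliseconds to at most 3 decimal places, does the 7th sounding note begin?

1. 0.0ms @ 0 + 743.802ms (3/2)
2. 743.802ms @ 3/2 + 743.802ms (3/2)
3. 1487.603ms @ 3 + 106.257ms (3/14)
4. 1593.861ms @ 45/14 + 106.257ms (3/14)
5. 1700.118ms @ 24/7 + 106.257ms (3/14)
6. 1806.375ms @ 51/14 + 106.257ms (3/14)
7. 1912.633ms @ 27/7 + 106.257ms (3/14)
8. 2018.89ms @ 57/14 + 106.257ms (3/14)
9. 2125.148ms @ 30/7 + 106.257ms (3/14)
10. 2231.405ms @ 9/2 + 743.802ms (3/2)

note 7 onset = 27/7b = 1912.633ms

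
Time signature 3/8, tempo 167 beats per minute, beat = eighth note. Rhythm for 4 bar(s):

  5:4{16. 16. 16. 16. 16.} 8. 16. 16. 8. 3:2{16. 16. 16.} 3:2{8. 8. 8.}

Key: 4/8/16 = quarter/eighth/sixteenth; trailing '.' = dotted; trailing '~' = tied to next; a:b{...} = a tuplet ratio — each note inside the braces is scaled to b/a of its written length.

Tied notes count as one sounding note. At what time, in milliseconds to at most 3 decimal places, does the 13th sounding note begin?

note 13 onset = 9b = 3233.533ms

1. 0.0ms @ 0 + 215.569ms (3/5)
2. 215.569ms @ 3/5 + 215.569ms (3/5)
3. 431.138ms @ 6/5 + 215.569ms (3/5)
4. 646.707ms @ 9/5 + 215.569ms (3/5)
5. 862.275ms @ 12/5 + 215.569ms (3/5)
6. 1077.844ms @ 3 + 538.922ms (3/2)
7. 1616.766ms @ 9/2 + 269.461ms (3/4)
8. 1886.228ms @ 21/4 + 269.461ms (3/4)
9. 2155.689ms @ 6 + 538.922ms (3/2)
10. 2694.611ms @ 15/2 + 179.641ms (1/2)
11. 2874.251ms @ 8 + 179.641ms (1/2)
12. 3053.892ms @ 17/2 + 179.641ms (1/2)
13. 3233.533ms @ 9 + 359.281ms (1)
14. 3592.814ms @ 10 + 359.281ms (1)
15. 3952.096ms @ 11 + 359.281ms (1)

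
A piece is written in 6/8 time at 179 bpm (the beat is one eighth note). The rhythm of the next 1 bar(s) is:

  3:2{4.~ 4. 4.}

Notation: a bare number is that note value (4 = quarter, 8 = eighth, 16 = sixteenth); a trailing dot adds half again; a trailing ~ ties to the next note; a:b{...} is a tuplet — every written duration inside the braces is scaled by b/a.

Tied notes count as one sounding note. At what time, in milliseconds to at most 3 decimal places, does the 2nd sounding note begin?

note 2 onset = 4b = 1340.782ms

1. 0.0ms @ 0 + 1340.782ms (4)
2. 1340.782ms @ 4 + 670.391ms (2)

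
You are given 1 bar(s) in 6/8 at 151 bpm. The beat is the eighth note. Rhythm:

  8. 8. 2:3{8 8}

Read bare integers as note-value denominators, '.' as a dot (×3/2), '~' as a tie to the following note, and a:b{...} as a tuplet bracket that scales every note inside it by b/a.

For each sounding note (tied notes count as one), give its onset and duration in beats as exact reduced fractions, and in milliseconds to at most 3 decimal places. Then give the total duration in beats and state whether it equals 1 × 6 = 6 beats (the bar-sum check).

1) 0.0ms=0b +596.026ms=3/2b
2) 596.026ms=3/2b +596.026ms=3/2b
3) 1192.053ms=3b +596.026ms=3/2b
4) 1788.079ms=9/2b +596.026ms=3/2b
Σ=6b of 6 (151bpm 6/8) — PASS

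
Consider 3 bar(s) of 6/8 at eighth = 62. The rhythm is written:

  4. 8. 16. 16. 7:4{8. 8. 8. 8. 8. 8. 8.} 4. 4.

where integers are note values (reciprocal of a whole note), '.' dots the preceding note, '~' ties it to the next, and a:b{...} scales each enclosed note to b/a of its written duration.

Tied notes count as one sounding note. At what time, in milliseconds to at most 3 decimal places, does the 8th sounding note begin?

1. 0.0ms @ 0 + 2903.226ms (3)
2. 2903.226ms @ 3 + 1451.613ms (3/2)
3. 4354.839ms @ 9/2 + 725.806ms (3/4)
4. 5080.645ms @ 21/4 + 725.806ms (3/4)
5. 5806.452ms @ 6 + 829.493ms (6/7)
6. 6635.945ms @ 48/7 + 829.493ms (6/7)
7. 7465.438ms @ 54/7 + 829.493ms (6/7)
8. 8294.931ms @ 60/7 + 829.493ms (6/7)
9. 9124.424ms @ 66/7 + 829.493ms (6/7)
10. 9953.917ms @ 72/7 + 829.493ms (6/7)
11. 10783.41ms @ 78/7 + 829.493ms (6/7)
12. 11612.903ms @ 12 + 2903.226ms (3)
13. 14516.129ms @ 15 + 2903.226ms (3)

note 8 onset = 60/7b = 8294.931ms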